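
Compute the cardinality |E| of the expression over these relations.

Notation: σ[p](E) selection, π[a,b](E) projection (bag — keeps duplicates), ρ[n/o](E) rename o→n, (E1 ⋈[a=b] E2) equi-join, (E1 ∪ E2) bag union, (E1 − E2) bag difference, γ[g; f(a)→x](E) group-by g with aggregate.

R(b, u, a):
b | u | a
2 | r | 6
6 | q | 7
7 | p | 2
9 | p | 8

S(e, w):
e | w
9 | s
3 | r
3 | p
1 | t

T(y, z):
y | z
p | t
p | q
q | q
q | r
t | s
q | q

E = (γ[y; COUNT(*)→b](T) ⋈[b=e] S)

Row counts bottom-up:
  T → 6
  γ[y; COUNT(*)→b](T) → 3
  S → 4
  (γ[y; COUNT(*)→b](T) ⋈[b=e] S) → 3

|E| = 3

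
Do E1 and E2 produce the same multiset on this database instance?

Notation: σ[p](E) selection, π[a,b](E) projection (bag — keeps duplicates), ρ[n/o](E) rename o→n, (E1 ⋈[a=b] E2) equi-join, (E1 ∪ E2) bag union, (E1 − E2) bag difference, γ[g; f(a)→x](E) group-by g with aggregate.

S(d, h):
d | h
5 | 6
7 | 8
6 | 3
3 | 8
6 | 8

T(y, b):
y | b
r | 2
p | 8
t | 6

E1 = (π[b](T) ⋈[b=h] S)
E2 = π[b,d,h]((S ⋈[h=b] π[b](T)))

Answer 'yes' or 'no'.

E1 stepwise |·|:
  T → 3
  π[b](T) → 3
  S → 5
  (π[b](T) ⋈[b=h] S) → 4
E2 stepwise |·|:
  S → 5
  T → 3
  π[b](T) → 3
  (S ⋈[h=b] π[b](T)) → 4
  π[b,d,h]((S ⋈[h=b] π[b](T))) → 4

E1 and E2 produce the same multiset:
b | d | h
6 | 5 | 6
8 | 3 | 8
8 | 6 | 8
8 | 7 | 8

yes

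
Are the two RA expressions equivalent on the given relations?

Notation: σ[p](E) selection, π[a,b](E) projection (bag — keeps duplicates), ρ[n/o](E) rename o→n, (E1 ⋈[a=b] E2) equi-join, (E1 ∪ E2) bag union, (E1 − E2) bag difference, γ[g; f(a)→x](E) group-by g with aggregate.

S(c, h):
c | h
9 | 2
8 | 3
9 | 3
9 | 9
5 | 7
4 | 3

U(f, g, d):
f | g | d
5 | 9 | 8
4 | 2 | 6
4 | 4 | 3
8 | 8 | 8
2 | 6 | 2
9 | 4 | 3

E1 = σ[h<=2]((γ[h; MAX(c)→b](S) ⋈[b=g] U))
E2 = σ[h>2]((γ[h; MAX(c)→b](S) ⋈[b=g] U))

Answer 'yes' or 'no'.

E1 subexpression sizes:
  S → 6
  γ[h; MAX(c)→b](S) → 4
  U → 6
  (γ[h; MAX(c)→b](S) ⋈[b=g] U) → 3
  σ[h<=2]((γ[h; MAX(c)→b](S) ⋈[b=g] U)) → 1
E2 subexpression sizes:
  S → 6
  γ[h; MAX(c)→b](S) → 4
  U → 6
  (γ[h; MAX(c)→b](S) ⋈[b=g] U) → 3
  σ[h>2]((γ[h; MAX(c)→b](S) ⋈[b=g] U)) → 2

E1 result:
h | b | f | g | d
2 | 9 | 5 | 9 | 8
E2 result:
h | b | f | g | d
3 | 9 | 5 | 9 | 8
9 | 9 | 5 | 9 | 8
Witness: (2, 9, 5, 9, 8) appears 1× in E1 but 0× in E2.

no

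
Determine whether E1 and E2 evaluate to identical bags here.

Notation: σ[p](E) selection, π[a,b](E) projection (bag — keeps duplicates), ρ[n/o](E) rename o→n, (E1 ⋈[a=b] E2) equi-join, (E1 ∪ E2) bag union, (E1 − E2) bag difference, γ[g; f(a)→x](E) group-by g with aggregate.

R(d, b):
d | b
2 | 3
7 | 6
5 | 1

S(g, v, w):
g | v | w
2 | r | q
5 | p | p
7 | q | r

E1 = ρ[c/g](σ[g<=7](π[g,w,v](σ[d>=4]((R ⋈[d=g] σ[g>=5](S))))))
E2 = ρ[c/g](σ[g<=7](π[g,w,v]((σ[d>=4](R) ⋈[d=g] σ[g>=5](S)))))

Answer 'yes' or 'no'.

E1 stepwise |·|:
  R → 3
  S → 3
  σ[g>=5](S) → 2
  (R ⋈[d=g] σ[g>=5](S)) → 2
  σ[d>=4]((R ⋈[d=g] σ[g>=5](S))) → 2
  π[g,w,v](σ[d>=4]((R ⋈[d=g] σ[g>=5](S)))) → 2
  σ[g<=7](π[g,w,v](σ[d>=4]((R ⋈[d=g] σ[g>=5](S))))) → 2
  ρ[c/g](σ[g<=7](π[g,w,v](σ[d>=4]((R ⋈[d=g] σ[g>=5](S)))))) → 2
E2 stepwise |·|:
  R → 3
  σ[d>=4](R) → 2
  S → 3
  σ[g>=5](S) → 2
  (σ[d>=4](R) ⋈[d=g] σ[g>=5](S)) → 2
  π[g,w,v]((σ[d>=4](R) ⋈[d=g] σ[g>=5](S))) → 2
  σ[g<=7](π[g,w,v]((σ[d>=4](R) ⋈[d=g] σ[g>=5](S)))) → 2
  ρ[c/g](σ[g<=7](π[g,w,v]((σ[d>=4](R) ⋈[d=g] σ[g>=5](S))))) → 2

E1 and E2 produce the same multiset:
c | w | v
5 | p | p
7 | r | q

yes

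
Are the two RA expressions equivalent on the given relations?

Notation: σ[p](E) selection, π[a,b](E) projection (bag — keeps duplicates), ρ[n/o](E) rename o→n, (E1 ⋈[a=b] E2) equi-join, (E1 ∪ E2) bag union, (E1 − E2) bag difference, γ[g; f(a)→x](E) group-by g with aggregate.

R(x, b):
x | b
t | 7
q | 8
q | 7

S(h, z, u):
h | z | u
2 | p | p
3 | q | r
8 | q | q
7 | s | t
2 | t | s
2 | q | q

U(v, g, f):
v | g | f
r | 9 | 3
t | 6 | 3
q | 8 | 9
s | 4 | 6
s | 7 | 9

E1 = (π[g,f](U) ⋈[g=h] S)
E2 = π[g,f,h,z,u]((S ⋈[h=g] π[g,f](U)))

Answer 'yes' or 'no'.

E1 per-node cardinality:
  U → 5
  π[g,f](U) → 5
  S → 6
  (π[g,f](U) ⋈[g=h] S) → 2
E2 per-node cardinality:
  S → 6
  U → 5
  π[g,f](U) → 5
  (S ⋈[h=g] π[g,f](U)) → 2
  π[g,f,h,z,u]((S ⋈[h=g] π[g,f](U))) → 2

E1 and E2 produce the same multiset:
g | f | h | z | u
7 | 9 | 7 | s | t
8 | 9 | 8 | q | q

yes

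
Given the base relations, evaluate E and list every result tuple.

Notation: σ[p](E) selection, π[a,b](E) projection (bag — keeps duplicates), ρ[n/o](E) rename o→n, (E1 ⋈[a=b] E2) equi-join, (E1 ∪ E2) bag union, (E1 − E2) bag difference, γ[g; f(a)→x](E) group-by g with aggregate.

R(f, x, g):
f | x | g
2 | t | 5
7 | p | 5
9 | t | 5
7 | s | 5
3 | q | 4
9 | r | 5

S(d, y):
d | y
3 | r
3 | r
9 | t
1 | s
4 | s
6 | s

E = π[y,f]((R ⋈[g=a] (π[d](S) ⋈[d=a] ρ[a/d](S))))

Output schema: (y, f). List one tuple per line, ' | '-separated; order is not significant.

Row counts bottom-up:
  R → 6
  S → 6
  π[d](S) → 6
  S → 6
  ρ[a/d](S) → 6
  (π[d](S) ⋈[d=a] ρ[a/d](S)) → 8
  (R ⋈[g=a] (π[d](S) ⋈[d=a] ρ[a/d](S))) → 1
  π[y,f]((R ⋈[g=a] (π[d](S) ⋈[d=a] ρ[a/d](S)))) → 1

== RESULT ==
y | f
s | 3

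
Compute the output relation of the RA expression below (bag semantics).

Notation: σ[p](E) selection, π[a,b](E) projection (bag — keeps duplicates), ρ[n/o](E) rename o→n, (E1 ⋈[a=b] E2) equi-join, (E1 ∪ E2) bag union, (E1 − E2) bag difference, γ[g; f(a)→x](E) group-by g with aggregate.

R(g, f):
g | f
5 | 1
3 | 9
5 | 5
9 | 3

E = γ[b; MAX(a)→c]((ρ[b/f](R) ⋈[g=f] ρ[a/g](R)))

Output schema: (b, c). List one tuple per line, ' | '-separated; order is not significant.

Row counts bottom-up:
  R → 4
  ρ[b/f](R) → 4
  R → 4
  ρ[a/g](R) → 4
  (ρ[b/f](R) ⋈[g=f] ρ[a/g](R)) → 4
  γ[b; MAX(a)→c]((ρ[b/f](R) ⋈[g=f] ρ[a/g](R))) → 4

== RESULT ==
b | c
1 | 5
3 | 3
5 | 5
9 | 9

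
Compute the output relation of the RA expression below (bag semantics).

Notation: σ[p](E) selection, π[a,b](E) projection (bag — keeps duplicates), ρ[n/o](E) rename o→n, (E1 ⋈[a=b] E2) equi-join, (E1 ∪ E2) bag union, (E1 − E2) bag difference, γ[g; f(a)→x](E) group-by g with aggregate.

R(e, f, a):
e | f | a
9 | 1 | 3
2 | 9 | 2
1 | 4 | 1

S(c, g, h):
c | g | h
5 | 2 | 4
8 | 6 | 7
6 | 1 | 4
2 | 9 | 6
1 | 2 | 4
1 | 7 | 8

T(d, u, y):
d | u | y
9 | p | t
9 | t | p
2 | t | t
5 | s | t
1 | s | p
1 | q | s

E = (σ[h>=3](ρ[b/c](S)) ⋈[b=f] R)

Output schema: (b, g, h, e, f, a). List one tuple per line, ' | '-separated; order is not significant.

Stepwise |·|:
  S → 6
  ρ[b/c](S) → 6
  σ[h>=3](ρ[b/c](S)) → 6
  R → 3
  (σ[h>=3](ρ[b/c](S)) ⋈[b=f] R) → 2

== RESULT ==
b | g | h | e | f | a
1 | 2 | 4 | 9 | 1 | 3
1 | 7 | 8 | 9 | 1 | 3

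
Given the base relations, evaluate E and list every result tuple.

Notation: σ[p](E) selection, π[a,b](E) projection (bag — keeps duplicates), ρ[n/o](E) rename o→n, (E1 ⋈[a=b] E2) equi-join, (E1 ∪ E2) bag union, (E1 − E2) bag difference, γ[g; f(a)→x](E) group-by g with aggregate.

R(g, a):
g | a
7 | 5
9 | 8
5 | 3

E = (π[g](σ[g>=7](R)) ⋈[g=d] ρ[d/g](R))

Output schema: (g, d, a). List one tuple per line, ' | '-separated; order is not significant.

Row counts bottom-up:
  R → 3
  σ[g>=7](R) → 2
  π[g](σ[g>=7](R)) → 2
  R → 3
  ρ[d/g](R) → 3
  (π[g](σ[g>=7](R)) ⋈[g=d] ρ[d/g](R)) → 2

== RESULT ==
g | d | a
7 | 7 | 5
9 | 9 | 8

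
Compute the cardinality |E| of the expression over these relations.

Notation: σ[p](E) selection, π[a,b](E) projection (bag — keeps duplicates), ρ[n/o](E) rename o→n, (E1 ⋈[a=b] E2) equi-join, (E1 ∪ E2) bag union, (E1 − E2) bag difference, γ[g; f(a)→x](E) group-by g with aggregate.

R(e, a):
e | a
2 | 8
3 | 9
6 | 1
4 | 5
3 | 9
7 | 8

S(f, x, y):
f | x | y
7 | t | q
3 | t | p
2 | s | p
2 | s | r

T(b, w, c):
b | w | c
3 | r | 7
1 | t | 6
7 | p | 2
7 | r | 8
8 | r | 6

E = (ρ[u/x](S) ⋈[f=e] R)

Per-node cardinality:
  S → 4
  ρ[u/x](S) → 4
  R → 6
  (ρ[u/x](S) ⋈[f=e] R) → 5

|E| = 5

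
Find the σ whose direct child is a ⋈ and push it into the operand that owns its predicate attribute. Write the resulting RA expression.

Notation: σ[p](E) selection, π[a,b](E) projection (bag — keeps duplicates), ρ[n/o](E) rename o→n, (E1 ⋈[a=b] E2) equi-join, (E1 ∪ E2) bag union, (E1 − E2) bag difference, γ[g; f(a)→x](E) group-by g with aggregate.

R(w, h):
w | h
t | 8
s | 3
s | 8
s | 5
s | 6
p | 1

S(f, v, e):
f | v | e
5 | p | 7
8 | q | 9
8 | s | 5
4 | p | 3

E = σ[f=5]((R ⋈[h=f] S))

σ filters on f, owned by the right side.
E' = (R ⋈[h=f] σ[f=5](S))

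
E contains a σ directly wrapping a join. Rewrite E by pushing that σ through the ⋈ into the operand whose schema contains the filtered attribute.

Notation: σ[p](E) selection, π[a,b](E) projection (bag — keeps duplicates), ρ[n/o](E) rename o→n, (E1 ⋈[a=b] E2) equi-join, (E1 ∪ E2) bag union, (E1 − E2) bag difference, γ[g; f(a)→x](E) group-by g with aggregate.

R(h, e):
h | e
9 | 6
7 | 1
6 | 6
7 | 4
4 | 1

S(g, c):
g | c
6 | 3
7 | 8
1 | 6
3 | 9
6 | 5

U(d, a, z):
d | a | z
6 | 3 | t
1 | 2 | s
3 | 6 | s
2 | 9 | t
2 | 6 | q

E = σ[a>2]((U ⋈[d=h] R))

σ filters on a, owned by the left side.
E' = (σ[a>2](U) ⋈[d=h] R)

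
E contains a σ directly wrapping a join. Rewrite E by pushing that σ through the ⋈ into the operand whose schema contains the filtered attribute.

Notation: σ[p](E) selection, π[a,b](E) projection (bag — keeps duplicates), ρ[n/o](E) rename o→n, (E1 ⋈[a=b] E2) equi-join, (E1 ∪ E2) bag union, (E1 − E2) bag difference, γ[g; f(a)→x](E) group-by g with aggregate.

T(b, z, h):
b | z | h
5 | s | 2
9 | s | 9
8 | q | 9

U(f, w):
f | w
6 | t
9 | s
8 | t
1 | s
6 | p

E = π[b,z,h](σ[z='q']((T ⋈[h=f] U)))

σ filters on z, owned by the left side.
E' = π[b,z,h]((σ[z='q'](T) ⋈[h=f] U))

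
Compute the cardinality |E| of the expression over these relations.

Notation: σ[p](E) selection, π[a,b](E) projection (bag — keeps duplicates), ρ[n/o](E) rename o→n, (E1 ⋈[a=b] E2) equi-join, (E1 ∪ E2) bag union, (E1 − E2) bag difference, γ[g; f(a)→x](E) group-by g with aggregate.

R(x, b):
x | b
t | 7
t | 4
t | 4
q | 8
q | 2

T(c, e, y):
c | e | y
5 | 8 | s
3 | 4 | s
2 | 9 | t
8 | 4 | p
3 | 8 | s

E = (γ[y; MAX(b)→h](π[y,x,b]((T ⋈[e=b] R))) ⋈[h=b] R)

Row counts bottom-up:
  T → 5
  R → 5
  (T ⋈[e=b] R) → 6
  π[y,x,b]((T ⋈[e=b] R)) → 6
  γ[y; MAX(b)→h](π[y,x,b]((T ⋈[e=b] R))) → 2
  R → 5
  (γ[y; MAX(b)→h](π[y,x,b]((T ⋈[e=b] R))) ⋈[h=b] R) → 3

|E| = 3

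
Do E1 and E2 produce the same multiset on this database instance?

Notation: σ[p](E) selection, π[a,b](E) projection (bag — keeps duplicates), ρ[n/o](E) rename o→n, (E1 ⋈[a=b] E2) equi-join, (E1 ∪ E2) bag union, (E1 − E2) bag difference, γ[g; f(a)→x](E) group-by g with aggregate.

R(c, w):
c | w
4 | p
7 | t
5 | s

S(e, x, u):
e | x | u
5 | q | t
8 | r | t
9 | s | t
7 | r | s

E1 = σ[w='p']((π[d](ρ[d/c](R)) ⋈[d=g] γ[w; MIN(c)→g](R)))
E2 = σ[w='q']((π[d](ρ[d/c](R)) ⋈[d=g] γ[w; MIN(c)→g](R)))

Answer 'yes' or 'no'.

E1 subexpression sizes:
  R → 3
  ρ[d/c](R) → 3
  π[d](ρ[d/c](R)) → 3
  R → 3
  γ[w; MIN(c)→g](R) → 3
  (π[d](ρ[d/c](R)) ⋈[d=g] γ[w; MIN(c)→g](R)) → 3
  σ[w='p']((π[d](ρ[d/c](R)) ⋈[d=g] γ[w; MIN(c)→g](R))) → 1
E2 subexpression sizes:
  R → 3
  ρ[d/c](R) → 3
  π[d](ρ[d/c](R)) → 3
  R → 3
  γ[w; MIN(c)→g](R) → 3
  (π[d](ρ[d/c](R)) ⋈[d=g] γ[w; MIN(c)→g](R)) → 3
  σ[w='q']((π[d](ρ[d/c](R)) ⋈[d=g] γ[w; MIN(c)→g](R))) → 0

E1 result:
d | w | g
4 | p | 4
E2 result:
d | w | g
(0 rows)
Witness: (4, 'p', 4) appears 1× in E1 but 0× in E2.

no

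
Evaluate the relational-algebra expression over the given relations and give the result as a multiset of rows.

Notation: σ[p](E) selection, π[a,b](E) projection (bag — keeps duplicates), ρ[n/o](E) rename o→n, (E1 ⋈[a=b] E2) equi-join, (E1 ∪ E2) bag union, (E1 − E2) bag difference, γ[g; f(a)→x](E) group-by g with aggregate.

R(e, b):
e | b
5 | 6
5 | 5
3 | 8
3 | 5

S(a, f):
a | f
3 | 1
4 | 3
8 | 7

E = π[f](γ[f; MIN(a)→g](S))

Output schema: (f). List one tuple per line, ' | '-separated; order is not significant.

Row counts bottom-up:
  S → 3
  γ[f; MIN(a)→g](S) → 3
  π[f](γ[f; MIN(a)→g](S)) → 3

== RESULT ==
f
1
3
7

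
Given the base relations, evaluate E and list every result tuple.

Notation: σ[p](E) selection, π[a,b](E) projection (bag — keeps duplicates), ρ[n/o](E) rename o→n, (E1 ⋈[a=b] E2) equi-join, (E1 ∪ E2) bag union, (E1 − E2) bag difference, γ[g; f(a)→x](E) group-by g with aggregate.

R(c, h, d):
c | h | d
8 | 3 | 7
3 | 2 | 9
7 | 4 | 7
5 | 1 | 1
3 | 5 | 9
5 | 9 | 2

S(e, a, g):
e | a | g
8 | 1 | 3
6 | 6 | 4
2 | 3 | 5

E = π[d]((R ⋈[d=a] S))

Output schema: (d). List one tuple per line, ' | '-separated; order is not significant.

Row counts bottom-up:
  R → 6
  S → 3
  (R ⋈[d=a] S) → 1
  π[d]((R ⋈[d=a] S)) → 1

== RESULT ==
d
1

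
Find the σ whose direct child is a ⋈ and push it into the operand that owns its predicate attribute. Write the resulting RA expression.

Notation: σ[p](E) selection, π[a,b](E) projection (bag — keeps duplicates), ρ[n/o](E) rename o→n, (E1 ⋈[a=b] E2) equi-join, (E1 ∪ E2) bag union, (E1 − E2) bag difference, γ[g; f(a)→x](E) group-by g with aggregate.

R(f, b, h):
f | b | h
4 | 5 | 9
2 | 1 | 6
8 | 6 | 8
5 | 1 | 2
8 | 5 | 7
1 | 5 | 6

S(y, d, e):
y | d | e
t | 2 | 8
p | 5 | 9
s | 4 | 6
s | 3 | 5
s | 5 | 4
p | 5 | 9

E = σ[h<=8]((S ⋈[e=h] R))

σ filters on h, owned by the right side.
E' = (S ⋈[e=h] σ[h<=8](R))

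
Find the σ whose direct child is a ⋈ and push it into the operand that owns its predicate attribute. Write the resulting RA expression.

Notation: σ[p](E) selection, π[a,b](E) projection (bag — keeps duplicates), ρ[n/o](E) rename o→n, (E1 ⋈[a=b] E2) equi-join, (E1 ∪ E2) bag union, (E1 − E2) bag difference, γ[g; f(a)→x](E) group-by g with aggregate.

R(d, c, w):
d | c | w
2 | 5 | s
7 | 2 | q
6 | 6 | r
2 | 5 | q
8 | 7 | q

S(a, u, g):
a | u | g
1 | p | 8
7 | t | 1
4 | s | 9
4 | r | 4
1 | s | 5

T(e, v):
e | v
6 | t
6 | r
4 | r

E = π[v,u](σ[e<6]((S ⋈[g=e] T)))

σ filters on e, owned by the right side.
E' = π[v,u]((S ⋈[g=e] σ[e<6](T)))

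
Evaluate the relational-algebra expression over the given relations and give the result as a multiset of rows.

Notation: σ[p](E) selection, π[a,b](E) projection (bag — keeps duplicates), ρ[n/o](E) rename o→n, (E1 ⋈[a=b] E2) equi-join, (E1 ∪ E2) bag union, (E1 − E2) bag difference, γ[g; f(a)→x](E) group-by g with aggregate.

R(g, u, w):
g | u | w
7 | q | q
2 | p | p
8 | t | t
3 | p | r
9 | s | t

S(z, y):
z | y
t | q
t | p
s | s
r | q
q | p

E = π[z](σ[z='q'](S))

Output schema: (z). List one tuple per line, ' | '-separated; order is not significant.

Subexpression sizes:
  S → 5
  σ[z='q'](S) → 1
  π[z](σ[z='q'](S)) → 1

== RESULT ==
z
q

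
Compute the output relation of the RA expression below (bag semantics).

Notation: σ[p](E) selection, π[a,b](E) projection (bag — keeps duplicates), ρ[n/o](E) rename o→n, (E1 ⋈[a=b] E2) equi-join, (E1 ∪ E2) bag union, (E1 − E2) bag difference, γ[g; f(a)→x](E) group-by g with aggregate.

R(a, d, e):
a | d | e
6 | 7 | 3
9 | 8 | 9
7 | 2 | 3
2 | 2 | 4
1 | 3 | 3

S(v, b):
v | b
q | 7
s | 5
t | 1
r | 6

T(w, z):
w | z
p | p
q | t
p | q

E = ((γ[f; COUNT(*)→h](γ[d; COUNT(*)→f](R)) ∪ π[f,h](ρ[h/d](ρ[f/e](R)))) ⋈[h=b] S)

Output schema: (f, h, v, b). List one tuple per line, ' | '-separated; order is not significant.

Row counts bottom-up:
  R → 5
  γ[d; COUNT(*)→f](R) → 4
  γ[f; COUNT(*)→h](γ[d; COUNT(*)→f](R)) → 2
  R → 5
  ρ[f/e](R) → 5
  ρ[h/d](ρ[f/e](R)) → 5
  π[f,h](ρ[h/d](ρ[f/e](R))) → 5
  (γ[f; COUNT(*)→h](γ[d; COUNT(*)→f](R)) ∪ π[f,h](ρ[h/d](ρ[f/e](R)))) → 7
  S → 4
  ((γ[f; COUNT(*)→h](γ[d; COUNT(*)→f](R)) ∪ π[f,h](ρ[h/d](ρ[f/e](R)))) ⋈[h=b] S) → 2

== RESULT ==
f | h | v | b
2 | 1 | t | 1
3 | 7 | q | 7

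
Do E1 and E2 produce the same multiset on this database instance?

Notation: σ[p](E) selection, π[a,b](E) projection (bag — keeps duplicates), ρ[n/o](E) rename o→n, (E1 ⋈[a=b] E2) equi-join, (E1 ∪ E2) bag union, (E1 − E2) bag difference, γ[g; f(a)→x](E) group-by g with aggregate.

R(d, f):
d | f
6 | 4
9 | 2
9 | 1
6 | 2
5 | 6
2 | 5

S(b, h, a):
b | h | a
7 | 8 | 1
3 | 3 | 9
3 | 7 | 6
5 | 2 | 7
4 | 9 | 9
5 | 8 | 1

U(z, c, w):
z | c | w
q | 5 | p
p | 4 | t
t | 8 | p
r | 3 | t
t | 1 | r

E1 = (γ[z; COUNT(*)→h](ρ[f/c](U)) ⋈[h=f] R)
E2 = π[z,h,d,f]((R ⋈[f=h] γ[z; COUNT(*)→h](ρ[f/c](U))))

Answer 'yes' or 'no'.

E1 row counts bottom-up:
  U → 5
  ρ[f/c](U) → 5
  γ[z; COUNT(*)→h](ρ[f/c](U)) → 4
  R → 6
  (γ[z; COUNT(*)→h](ρ[f/c](U)) ⋈[h=f] R) → 5
E2 row counts bottom-up:
  R → 6
  U → 5
  ρ[f/c](U) → 5
  γ[z; COUNT(*)→h](ρ[f/c](U)) → 4
  (R ⋈[f=h] γ[z; COUNT(*)→h](ρ[f/c](U))) → 5
  π[z,h,d,f]((R ⋈[f=h] γ[z; COUNT(*)→h](ρ[f/c](U)))) → 5

E1 and E2 produce the same multiset:
z | h | d | f
p | 1 | 9 | 1
q | 1 | 9 | 1
r | 1 | 9 | 1
t | 2 | 6 | 2
t | 2 | 9 | 2

yes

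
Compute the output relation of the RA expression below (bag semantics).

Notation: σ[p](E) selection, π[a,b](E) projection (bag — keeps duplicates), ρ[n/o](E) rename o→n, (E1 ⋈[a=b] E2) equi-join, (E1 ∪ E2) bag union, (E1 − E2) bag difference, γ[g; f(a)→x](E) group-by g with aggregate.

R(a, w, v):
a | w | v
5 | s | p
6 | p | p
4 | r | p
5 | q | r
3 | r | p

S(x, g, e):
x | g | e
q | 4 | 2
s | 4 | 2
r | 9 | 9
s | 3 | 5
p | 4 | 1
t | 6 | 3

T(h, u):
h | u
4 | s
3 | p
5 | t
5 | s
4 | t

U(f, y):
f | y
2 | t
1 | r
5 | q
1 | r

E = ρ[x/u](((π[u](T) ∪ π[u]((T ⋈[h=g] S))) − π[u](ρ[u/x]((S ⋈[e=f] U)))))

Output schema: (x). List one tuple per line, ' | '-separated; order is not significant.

Subexpression sizes:
  T → 5
  π[u](T) → 5
  T → 5
  S → 6
  (T ⋈[h=g] S) → 7
  π[u]((T ⋈[h=g] S)) → 7
  (π[u](T) ∪ π[u]((T ⋈[h=g] S))) → 12
  S → 6
  U → 4
  (S ⋈[e=f] U) → 5
  ρ[u/x]((S ⋈[e=f] U)) → 5
  π[u](ρ[u/x]((S ⋈[e=f] U))) → 5
  ((π[u](T) ∪ π[u]((T ⋈[h=g] S))) − π[u](ρ[u/x]((S ⋈[e=f] U)))) → 8
  ρ[x/u](((π[u](T) ∪ π[u]((T ⋈[h=g] S))) − π[u](ρ[u/x]((S ⋈[e=f] U))))) → 8

== RESULT ==
x
s
s
s
t
t
t
t
t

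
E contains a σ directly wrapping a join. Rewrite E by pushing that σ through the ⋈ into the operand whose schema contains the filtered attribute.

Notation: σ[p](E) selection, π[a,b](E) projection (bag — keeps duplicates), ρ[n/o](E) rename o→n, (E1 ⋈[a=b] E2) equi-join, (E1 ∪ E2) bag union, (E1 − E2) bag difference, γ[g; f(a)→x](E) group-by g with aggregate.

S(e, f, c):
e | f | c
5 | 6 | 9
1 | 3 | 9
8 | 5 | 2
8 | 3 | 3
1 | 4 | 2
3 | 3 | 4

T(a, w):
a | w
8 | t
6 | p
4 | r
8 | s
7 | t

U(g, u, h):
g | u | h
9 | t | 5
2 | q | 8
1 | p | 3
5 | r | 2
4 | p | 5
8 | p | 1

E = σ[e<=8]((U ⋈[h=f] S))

σ filters on e, owned by the right side.
E' = (U ⋈[h=f] σ[e<=8](S))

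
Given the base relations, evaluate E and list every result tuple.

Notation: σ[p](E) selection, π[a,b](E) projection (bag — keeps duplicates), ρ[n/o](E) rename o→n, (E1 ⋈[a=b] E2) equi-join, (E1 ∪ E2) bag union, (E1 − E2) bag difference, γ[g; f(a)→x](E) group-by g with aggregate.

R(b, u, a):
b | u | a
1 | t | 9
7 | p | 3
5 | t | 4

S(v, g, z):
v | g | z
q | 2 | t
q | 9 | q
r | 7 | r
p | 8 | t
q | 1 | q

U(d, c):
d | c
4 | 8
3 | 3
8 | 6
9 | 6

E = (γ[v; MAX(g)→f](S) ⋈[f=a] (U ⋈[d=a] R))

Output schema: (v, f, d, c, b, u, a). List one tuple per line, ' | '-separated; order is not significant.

Per-node cardinality:
  S → 5
  γ[v; MAX(g)→f](S) → 3
  U → 4
  R → 3
  (U ⋈[d=a] R) → 3
  (γ[v; MAX(g)→f](S) ⋈[f=a] (U ⋈[d=a] R)) → 1

== RESULT ==
v | f | d | c | b | u | a
q | 9 | 9 | 6 | 1 | t | 9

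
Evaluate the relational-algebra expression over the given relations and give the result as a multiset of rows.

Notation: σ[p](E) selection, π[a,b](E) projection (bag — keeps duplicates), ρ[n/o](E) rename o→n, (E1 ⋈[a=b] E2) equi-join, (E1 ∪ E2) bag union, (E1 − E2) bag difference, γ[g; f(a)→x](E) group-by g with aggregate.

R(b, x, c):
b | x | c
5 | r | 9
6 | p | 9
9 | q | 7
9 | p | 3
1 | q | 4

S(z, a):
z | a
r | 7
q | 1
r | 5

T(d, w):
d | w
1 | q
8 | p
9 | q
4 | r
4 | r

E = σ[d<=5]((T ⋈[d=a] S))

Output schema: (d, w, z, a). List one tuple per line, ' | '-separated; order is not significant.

Row counts bottom-up:
  T → 5
  S → 3
  (T ⋈[d=a] S) → 1
  σ[d<=5]((T ⋈[d=a] S)) → 1

== RESULT ==
d | w | z | a
1 | q | q | 1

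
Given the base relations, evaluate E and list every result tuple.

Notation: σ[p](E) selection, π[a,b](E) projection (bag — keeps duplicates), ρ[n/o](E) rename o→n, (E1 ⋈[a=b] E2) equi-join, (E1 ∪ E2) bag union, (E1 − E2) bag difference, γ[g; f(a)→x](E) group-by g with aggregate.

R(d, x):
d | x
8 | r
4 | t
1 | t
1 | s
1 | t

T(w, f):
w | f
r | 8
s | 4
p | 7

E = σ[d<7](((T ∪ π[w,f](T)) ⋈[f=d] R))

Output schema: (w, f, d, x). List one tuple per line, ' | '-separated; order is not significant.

Per-node cardinality:
  T → 3
  T → 3
  π[w,f](T) → 3
  (T ∪ π[w,f](T)) → 6
  R → 5
  ((T ∪ π[w,f](T)) ⋈[f=d] R) → 4
  σ[d<7](((T ∪ π[w,f](T)) ⋈[f=d] R)) → 2

== RESULT ==
w | f | d | x
s | 4 | 4 | t
s | 4 | 4 | t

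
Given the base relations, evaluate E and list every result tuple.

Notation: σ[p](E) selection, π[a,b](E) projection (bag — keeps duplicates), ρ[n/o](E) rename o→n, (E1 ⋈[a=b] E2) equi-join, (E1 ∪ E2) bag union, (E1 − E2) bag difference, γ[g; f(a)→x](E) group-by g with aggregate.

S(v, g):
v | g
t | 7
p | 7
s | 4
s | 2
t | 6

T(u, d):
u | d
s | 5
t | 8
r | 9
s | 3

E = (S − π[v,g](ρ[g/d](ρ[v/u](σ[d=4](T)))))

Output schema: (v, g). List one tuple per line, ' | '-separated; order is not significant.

Subexpression sizes:
  S → 5
  T → 4
  σ[d=4](T) → 0
  ρ[v/u](σ[d=4](T)) → 0
  ρ[g/d](ρ[v/u](σ[d=4](T))) → 0
  π[v,g](ρ[g/d](ρ[v/u](σ[d=4](T)))) → 0
  (S − π[v,g](ρ[g/d](ρ[v/u](σ[d=4](T))))) → 5

== RESULT ==
v | g
p | 7
s | 2
s | 4
t | 6
t | 7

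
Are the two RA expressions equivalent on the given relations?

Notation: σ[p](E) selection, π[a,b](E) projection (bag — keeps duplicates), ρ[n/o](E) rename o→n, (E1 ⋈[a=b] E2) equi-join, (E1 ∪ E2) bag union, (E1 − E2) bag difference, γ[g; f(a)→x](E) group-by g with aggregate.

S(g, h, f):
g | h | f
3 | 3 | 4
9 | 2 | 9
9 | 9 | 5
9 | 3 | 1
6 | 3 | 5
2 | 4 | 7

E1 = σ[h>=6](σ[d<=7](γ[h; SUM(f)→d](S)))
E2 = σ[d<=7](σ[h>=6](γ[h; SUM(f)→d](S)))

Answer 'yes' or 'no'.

E1 row counts bottom-up:
  S → 6
  γ[h; SUM(f)→d](S) → 4
  σ[d<=7](γ[h; SUM(f)→d](S)) → 2
  σ[h>=6](σ[d<=7](γ[h; SUM(f)→d](S))) → 1
E2 row counts bottom-up:
  S → 6
  γ[h; SUM(f)→d](S) → 4
  σ[h>=6](γ[h; SUM(f)→d](S)) → 1
  σ[d<=7](σ[h>=6](γ[h; SUM(f)→d](S))) → 1

E1 and E2 produce the same multiset:
h | d
9 | 5

yes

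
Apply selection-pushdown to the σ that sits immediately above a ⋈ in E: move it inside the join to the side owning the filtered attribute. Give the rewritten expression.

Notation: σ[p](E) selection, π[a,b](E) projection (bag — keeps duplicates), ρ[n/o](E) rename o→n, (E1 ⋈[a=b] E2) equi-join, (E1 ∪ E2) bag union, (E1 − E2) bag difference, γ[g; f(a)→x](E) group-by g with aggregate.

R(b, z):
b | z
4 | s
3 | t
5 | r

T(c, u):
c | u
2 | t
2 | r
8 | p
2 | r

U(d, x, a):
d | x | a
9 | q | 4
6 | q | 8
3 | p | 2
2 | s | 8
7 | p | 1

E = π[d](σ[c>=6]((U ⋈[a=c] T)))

σ filters on c, owned by the right side.
E' = π[d]((U ⋈[a=c] σ[c>=6](T)))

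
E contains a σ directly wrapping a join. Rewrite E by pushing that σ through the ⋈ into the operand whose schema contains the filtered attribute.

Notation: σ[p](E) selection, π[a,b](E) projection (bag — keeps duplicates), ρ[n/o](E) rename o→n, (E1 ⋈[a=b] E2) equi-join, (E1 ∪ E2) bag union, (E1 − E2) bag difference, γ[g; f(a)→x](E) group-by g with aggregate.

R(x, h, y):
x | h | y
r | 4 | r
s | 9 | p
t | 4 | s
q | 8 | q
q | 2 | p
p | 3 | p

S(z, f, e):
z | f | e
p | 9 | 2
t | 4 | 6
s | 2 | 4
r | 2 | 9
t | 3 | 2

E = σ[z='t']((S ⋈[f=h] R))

σ filters on z, owned by the left side.
E' = (σ[z='t'](S) ⋈[f=h] R)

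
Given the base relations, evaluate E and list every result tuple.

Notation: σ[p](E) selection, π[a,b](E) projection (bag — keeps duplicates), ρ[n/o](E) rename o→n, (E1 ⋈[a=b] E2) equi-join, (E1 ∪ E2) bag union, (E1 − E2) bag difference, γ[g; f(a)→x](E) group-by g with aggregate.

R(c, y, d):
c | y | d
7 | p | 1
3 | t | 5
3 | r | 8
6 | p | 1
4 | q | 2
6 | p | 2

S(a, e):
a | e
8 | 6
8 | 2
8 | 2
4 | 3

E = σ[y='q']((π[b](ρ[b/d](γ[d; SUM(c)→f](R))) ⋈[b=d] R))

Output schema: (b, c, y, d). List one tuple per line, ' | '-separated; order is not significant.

Subexpression sizes:
  R → 6
  γ[d; SUM(c)→f](R) → 4
  ρ[b/d](γ[d; SUM(c)→f](R)) → 4
  π[b](ρ[b/d](γ[d; SUM(c)→f](R))) → 4
  R → 6
  (π[b](ρ[b/d](γ[d; SUM(c)→f](R))) ⋈[b=d] R) → 6
  σ[y='q']((π[b](ρ[b/d](γ[d; SUM(c)→f](R))) ⋈[b=d] R)) → 1

== RESULT ==
b | c | y | d
2 | 4 | q | 2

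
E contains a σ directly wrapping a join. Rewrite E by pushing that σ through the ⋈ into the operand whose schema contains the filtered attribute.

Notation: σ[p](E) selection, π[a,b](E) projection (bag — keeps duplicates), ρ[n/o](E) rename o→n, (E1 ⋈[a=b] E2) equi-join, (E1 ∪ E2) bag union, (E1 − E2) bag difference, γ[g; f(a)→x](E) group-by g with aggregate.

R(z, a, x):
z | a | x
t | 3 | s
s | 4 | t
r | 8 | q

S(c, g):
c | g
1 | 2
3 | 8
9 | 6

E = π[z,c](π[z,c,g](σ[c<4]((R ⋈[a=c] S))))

σ filters on c, owned by the right side.
E' = π[z,c](π[z,c,g]((R ⋈[a=c] σ[c<4](S))))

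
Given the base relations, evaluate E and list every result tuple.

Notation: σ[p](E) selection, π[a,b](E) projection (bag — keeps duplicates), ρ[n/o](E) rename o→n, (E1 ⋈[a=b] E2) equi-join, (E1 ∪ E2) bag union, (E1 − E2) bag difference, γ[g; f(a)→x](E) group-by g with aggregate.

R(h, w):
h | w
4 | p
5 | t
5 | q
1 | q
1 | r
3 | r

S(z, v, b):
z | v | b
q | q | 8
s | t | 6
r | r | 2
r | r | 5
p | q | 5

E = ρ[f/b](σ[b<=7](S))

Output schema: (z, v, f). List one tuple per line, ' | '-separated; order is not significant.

Stepwise |·|:
  S → 5
  σ[b<=7](S) → 4
  ρ[f/b](σ[b<=7](S)) → 4

== RESULT ==
z | v | f
p | q | 5
r | r | 2
r | r | 5
s | t | 6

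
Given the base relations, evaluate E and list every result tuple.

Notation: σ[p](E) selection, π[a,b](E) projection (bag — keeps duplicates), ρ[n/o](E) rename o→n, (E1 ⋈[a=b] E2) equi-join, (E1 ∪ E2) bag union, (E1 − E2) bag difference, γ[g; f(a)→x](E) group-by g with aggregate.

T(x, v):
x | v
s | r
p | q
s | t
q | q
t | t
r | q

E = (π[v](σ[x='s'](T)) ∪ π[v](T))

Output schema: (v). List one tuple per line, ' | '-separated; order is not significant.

Per-node cardinality:
  T → 6
  σ[x='s'](T) → 2
  π[v](σ[x='s'](T)) → 2
  T → 6
  π[v](T) → 6
  (π[v](σ[x='s'](T)) ∪ π[v](T)) → 8

== RESULT ==
v
q
q
q
r
r
t
t
t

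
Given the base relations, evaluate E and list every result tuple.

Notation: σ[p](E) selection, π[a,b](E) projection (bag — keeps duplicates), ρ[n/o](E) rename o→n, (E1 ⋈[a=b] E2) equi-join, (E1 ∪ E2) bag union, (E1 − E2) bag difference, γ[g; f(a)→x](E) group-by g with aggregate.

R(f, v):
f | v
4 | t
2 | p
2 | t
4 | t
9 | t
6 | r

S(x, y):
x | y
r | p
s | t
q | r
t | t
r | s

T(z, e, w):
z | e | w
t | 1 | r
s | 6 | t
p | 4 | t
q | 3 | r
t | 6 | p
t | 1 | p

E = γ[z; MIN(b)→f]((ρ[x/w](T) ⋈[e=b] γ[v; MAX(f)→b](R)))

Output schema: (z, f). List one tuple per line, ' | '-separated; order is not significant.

Row counts bottom-up:
  T → 6
  ρ[x/w](T) → 6
  R → 6
  γ[v; MAX(f)→b](R) → 3
  (ρ[x/w](T) ⋈[e=b] γ[v; MAX(f)→b](R)) → 2
  γ[z; MIN(b)→f]((ρ[x/w](T) ⋈[e=b] γ[v; MAX(f)→b](R))) → 2

== RESULT ==
z | f
s | 6
t | 6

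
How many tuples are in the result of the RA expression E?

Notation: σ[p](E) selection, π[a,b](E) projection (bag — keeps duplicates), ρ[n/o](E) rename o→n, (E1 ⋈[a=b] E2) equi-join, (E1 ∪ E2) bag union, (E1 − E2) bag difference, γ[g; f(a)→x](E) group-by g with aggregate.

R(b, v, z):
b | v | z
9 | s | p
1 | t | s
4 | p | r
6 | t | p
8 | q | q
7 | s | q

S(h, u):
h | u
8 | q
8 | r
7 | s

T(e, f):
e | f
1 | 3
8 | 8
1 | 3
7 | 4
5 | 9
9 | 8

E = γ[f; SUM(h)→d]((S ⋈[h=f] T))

Row counts bottom-up:
  S → 3
  T → 6
  (S ⋈[h=f] T) → 4
  γ[f; SUM(h)→d]((S ⋈[h=f] T)) → 1

|E| = 1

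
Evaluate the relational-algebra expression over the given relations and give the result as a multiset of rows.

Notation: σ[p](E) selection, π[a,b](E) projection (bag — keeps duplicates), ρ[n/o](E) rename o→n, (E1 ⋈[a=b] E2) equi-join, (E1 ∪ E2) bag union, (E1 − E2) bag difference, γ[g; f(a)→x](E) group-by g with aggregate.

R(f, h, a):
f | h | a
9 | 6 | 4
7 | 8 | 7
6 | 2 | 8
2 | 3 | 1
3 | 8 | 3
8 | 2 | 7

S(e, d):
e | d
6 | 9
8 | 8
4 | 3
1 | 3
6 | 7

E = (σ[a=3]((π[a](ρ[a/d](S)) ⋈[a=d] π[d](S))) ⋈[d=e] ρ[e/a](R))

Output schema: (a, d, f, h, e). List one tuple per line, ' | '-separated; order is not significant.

Row counts bottom-up:
  S → 5
  ρ[a/d](S) → 5
  π[a](ρ[a/d](S)) → 5
  S → 5
  π[d](S) → 5
  (π[a](ρ[a/d](S)) ⋈[a=d] π[d](S)) → 7
  σ[a=3]((π[a](ρ[a/d](S)) ⋈[a=d] π[d](S))) → 4
  R → 6
  ρ[e/a](R) → 6
  (σ[a=3]((π[a](ρ[a/d](S)) ⋈[a=d] π[d](S))) ⋈[d=e] ρ[e/a](R)) → 4

== RESULT ==
a | d | f | h | e
3 | 3 | 3 | 8 | 3
3 | 3 | 3 | 8 | 3
3 | 3 | 3 | 8 | 3
3 | 3 | 3 | 8 | 3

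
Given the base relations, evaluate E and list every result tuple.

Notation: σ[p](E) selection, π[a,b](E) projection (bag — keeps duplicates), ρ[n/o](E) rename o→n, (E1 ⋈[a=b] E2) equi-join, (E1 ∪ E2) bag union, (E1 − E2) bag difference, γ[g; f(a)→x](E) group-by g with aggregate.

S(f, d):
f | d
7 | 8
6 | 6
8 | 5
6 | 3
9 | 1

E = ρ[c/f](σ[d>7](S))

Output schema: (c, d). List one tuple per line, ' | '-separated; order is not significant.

Row counts bottom-up:
  S → 5
  σ[d>7](S) → 1
  ρ[c/f](σ[d>7](S)) → 1

== RESULT ==
c | d
7 | 8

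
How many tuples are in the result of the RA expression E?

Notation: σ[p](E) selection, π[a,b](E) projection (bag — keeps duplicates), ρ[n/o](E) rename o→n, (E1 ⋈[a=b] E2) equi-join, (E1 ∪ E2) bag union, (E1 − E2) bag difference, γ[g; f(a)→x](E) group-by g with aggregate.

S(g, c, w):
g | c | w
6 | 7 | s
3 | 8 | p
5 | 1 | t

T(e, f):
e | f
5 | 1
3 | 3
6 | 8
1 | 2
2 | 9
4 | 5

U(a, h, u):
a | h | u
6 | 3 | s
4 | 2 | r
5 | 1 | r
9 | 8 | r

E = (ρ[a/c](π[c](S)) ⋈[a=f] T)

Per-node cardinality:
  S → 3
  π[c](S) → 3
  ρ[a/c](π[c](S)) → 3
  T → 6
  (ρ[a/c](π[c](S)) ⋈[a=f] T) → 2

|E| = 2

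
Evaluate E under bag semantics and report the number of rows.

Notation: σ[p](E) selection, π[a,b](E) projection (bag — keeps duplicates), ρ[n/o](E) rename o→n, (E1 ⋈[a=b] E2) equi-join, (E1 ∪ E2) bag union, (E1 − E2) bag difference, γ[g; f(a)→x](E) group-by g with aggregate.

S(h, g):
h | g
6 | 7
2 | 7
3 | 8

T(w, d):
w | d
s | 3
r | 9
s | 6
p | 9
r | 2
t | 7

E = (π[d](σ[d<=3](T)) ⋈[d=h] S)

Row counts bottom-up:
  T → 6
  σ[d<=3](T) → 2
  π[d](σ[d<=3](T)) → 2
  S → 3
  (π[d](σ[d<=3](T)) ⋈[d=h] S) → 2

|E| = 2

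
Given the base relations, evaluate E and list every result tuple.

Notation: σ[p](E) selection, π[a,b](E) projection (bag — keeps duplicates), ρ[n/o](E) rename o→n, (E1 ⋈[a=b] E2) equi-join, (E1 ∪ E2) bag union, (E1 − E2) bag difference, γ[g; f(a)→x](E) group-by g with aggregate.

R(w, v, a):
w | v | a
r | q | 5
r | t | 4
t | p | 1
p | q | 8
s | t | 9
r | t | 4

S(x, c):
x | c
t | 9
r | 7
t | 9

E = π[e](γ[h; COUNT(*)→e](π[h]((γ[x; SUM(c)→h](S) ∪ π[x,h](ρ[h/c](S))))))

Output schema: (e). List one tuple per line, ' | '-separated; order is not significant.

Stepwise |·|:
  S → 3
  γ[x; SUM(c)→h](S) → 2
  S → 3
  ρ[h/c](S) → 3
  π[x,h](ρ[h/c](S)) → 3
  (γ[x; SUM(c)→h](S) ∪ π[x,h](ρ[h/c](S))) → 5
  π[h]((γ[x; SUM(c)→h](S) ∪ π[x,h](ρ[h/c](S)))) → 5
  γ[h; COUNT(*)→e](π[h]((γ[x; SUM(c)→h](S) ∪ π[x,h](ρ[h/c](S))))) → 3
  π[e](γ[h; COUNT(*)→e](π[h]((γ[x; SUM(c)→h](S) ∪ π[x,h](ρ[h/c](S)))))) → 3

== RESULT ==
e
1
2
2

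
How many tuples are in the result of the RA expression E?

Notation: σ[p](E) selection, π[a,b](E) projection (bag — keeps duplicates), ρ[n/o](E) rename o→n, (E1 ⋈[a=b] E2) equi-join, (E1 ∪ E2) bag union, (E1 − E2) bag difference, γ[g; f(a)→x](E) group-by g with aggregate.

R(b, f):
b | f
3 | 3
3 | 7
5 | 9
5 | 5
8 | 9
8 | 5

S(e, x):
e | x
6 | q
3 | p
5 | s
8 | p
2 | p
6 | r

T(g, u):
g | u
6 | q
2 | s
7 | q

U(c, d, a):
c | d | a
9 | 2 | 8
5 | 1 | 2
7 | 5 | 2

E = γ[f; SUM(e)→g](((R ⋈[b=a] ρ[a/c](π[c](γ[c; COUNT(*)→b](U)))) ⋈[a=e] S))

Stepwise |·|:
  R → 6
  U → 3
  γ[c; COUNT(*)→b](U) → 3
  π[c](γ[c; COUNT(*)→b](U)) → 3
  ρ[a/c](π[c](γ[c; COUNT(*)→b](U))) → 3
  (R ⋈[b=a] ρ[a/c](π[c](γ[c; COUNT(*)→b](U)))) → 2
  S → 6
  ((R ⋈[b=a] ρ[a/c](π[c](γ[c; COUNT(*)→b](U)))) ⋈[a=e] S) → 2
  γ[f; SUM(e)→g](((R ⋈[b=a] ρ[a/c](π[c](γ[c; COUNT(*)→b](U)))) ⋈[a=e] S)) → 2

|E| = 2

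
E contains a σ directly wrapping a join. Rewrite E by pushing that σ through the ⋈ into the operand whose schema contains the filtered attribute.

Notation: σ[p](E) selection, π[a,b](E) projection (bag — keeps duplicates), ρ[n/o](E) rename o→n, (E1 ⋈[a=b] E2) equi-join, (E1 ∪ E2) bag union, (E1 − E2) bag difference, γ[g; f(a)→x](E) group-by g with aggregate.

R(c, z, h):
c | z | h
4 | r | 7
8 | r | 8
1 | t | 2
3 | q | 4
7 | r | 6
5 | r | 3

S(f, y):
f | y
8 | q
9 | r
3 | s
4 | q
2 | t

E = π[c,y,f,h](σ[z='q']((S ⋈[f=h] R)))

σ filters on z, owned by the right side.
E' = π[c,y,f,h]((S ⋈[f=h] σ[z='q'](R)))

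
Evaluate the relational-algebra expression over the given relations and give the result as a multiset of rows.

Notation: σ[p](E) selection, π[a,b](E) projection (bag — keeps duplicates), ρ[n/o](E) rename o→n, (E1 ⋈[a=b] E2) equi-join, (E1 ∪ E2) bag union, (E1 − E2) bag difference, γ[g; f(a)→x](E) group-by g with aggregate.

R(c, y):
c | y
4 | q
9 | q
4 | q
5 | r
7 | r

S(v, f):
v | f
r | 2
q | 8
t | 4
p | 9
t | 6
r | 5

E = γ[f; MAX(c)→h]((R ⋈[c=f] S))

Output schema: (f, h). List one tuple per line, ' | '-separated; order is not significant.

Per-node cardinality:
  R → 5
  S → 6
  (R ⋈[c=f] S) → 4
  γ[f; MAX(c)→h]((R ⋈[c=f] S)) → 3

== RESULT ==
f | h
4 | 4
5 | 5
9 | 9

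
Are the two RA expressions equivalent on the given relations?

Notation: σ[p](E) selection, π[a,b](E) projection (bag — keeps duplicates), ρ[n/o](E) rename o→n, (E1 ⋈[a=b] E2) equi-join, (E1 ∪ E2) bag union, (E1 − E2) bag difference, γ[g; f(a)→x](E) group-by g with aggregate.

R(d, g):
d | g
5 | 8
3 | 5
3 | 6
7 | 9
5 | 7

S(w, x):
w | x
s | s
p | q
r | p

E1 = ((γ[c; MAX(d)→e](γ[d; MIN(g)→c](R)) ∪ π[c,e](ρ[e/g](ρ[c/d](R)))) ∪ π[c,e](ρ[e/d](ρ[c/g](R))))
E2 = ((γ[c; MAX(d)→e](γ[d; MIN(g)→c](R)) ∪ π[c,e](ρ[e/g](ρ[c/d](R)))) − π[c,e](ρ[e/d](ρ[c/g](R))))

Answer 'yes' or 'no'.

E1 stepwise |·|:
  R → 5
  γ[d; MIN(g)→c](R) → 3
  γ[c; MAX(d)→e](γ[d; MIN(g)→c](R)) → 3
  R → 5
  ρ[c/d](R) → 5
  ρ[e/g](ρ[c/d](R)) → 5
  π[c,e](ρ[e/g](ρ[c/d](R))) → 5
  (γ[c; MAX(d)→e](γ[d; MIN(g)→c](R)) ∪ π[c,e](ρ[e/g](ρ[c/d](R)))) → 8
  R → 5
  ρ[c/g](R) → 5
  ρ[e/d](ρ[c/g](R)) → 5
  π[c,e](ρ[e/d](ρ[c/g](R))) → 5
  ((γ[c; MAX(d)→e](γ[d; MIN(g)→c](R)) ∪ π[c,e](ρ[e/g](ρ[c/d](R)))) ∪ π[c,e](ρ[e/d](ρ[c/g](R)))) → 13
E2 stepwise |·|:
  R → 5
  γ[d; MIN(g)→c](R) → 3
  γ[c; MAX(d)→e](γ[d; MIN(g)→c](R)) → 3
  R → 5
  ρ[c/d](R) → 5
  ρ[e/g](ρ[c/d](R)) → 5
  π[c,e](ρ[e/g](ρ[c/d](R))) → 5
  (γ[c; MAX(d)→e](γ[d; MIN(g)→c](R)) ∪ π[c,e](ρ[e/g](ρ[c/d](R)))) → 8
  R → 5
  ρ[c/g](R) → 5
  ρ[e/d](ρ[c/g](R)) → 5
  π[c,e](ρ[e/d](ρ[c/g](R))) → 5
  ((γ[c; MAX(d)→e](γ[d; MIN(g)→c](R)) ∪ π[c,e](ρ[e/g](ρ[c/d](R)))) − π[c,e](ρ[e/d](ρ[c/g](R)))) → 5

E1 result:
c | e
3 | 5
3 | 6
5 | 3
5 | 3
5 | 7
5 | 8
6 | 3
7 | 5
7 | 5
7 | 9
8 | 5
9 | 7
9 | 7
E2 result:
c | e
3 | 5
3 | 6
5 | 7
5 | 8
7 | 9
Witness: (5, 3) appears 2× in E1 but 0× in E2.

no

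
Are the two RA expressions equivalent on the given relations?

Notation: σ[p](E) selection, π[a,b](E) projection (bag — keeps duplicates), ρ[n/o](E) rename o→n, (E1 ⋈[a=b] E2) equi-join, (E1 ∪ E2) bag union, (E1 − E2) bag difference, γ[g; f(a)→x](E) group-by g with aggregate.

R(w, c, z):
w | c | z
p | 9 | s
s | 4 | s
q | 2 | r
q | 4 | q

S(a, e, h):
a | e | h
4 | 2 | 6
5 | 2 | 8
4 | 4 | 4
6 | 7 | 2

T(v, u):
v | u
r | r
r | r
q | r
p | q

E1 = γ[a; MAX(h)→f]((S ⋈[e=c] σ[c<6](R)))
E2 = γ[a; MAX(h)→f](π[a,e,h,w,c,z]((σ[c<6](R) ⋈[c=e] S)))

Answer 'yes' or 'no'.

E1 subexpression sizes:
  S → 4
  R → 4
  σ[c<6](R) → 3
  (S ⋈[e=c] σ[c<6](R)) → 4
  γ[a; MAX(h)→f]((S ⋈[e=c] σ[c<6](R))) → 2
E2 subexpression sizes:
  R → 4
  σ[c<6](R) → 3
  S → 4
  (σ[c<6](R) ⋈[c=e] S) → 4
  π[a,e,h,w,c,z]((σ[c<6](R) ⋈[c=e] S)) → 4
  γ[a; MAX(h)→f](π[a,e,h,w,c,z]((σ[c<6](R) ⋈[c=e] S))) → 2

E1 and E2 produce the same multiset:
a | f
4 | 6
5 | 8

yes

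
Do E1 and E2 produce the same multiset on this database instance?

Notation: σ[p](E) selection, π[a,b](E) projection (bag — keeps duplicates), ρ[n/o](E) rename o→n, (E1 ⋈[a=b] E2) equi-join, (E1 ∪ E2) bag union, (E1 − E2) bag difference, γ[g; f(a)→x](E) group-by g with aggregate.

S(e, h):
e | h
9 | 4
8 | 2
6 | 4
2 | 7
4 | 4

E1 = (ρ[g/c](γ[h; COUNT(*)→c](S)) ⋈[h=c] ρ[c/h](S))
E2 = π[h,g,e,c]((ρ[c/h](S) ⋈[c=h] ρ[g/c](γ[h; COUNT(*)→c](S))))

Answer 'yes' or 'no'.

E1 row counts bottom-up:
  S → 5
  γ[h; COUNT(*)→c](S) → 3
  ρ[g/c](γ[h; COUNT(*)→c](S)) → 3
  S → 5
  ρ[c/h](S) → 5
  (ρ[g/c](γ[h; COUNT(*)→c](S)) ⋈[h=c] ρ[c/h](S)) → 5
E2 row counts bottom-up:
  S → 5
  ρ[c/h](S) → 5
  S → 5
  γ[h; COUNT(*)→c](S) → 3
  ρ[g/c](γ[h; COUNT(*)→c](S)) → 3
  (ρ[c/h](S) ⋈[c=h] ρ[g/c](γ[h; COUNT(*)→c](S))) → 5
  π[h,g,e,c]((ρ[c/h](S) ⋈[c=h] ρ[g/c](γ[h; COUNT(*)→c](S)))) → 5

E1 and E2 produce the same multiset:
h | g | e | c
2 | 1 | 8 | 2
4 | 3 | 4 | 4
4 | 3 | 6 | 4
4 | 3 | 9 | 4
7 | 1 | 2 | 7

yes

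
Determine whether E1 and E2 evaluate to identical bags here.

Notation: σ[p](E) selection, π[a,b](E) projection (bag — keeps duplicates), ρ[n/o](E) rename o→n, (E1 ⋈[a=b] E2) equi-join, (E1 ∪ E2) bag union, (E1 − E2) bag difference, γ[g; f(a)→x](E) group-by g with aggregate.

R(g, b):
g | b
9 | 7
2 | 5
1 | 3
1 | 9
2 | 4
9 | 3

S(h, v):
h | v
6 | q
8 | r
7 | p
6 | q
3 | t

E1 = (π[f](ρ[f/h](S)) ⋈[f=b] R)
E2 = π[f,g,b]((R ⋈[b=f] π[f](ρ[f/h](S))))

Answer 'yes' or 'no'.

E1 subexpression sizes:
  S → 5
  ρ[f/h](S) → 5
  π[f](ρ[f/h](S)) → 5
  R → 6
  (π[f](ρ[f/h](S)) ⋈[f=b] R) → 3
E2 subexpression sizes:
  R → 6
  S → 5
  ρ[f/h](S) → 5
  π[f](ρ[f/h](S)) → 5
  (R ⋈[b=f] π[f](ρ[f/h](S))) → 3
  π[f,g,b]((R ⋈[b=f] π[f](ρ[f/h](S)))) → 3

E1 and E2 produce the same multiset:
f | g | b
3 | 1 | 3
3 | 9 | 3
7 | 9 | 7

yes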